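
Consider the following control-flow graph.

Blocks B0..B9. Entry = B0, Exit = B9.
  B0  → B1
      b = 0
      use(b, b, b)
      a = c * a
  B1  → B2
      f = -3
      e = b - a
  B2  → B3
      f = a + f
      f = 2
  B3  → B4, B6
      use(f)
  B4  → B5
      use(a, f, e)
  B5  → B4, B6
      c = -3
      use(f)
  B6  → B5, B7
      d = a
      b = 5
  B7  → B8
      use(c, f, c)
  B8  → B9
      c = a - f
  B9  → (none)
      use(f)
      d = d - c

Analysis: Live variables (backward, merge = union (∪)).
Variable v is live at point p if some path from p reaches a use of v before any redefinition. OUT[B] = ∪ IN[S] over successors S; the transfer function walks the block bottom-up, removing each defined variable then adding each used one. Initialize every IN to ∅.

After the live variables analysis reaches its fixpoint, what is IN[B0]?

Answer: {a, c}

Working:
Converged values:
  B0:  IN={a, c}  OUT={a, b, c}
  B1:  IN={a, b, c}  OUT={a, c, e, f}
  B2:  IN={a, c, e, f}  OUT={a, c, e, f}
  B3:  IN={a, c, e, f}  OUT={a, c, e, f}
  B4:  IN={a, e, f}  OUT={a, e, f}
  B5:  IN={a, e, f}  OUT={a, c, e, f}
  B6:  IN={a, c, e, f}  OUT={a, c, d, e, f}
  B7:  IN={a, c, d, f}  OUT={a, d, f}
  B8:  IN={a, d, f}  OUT={c, d, f}
  B9:  IN={c, d, f}  OUT={}

Merge at B0: OUT[B0] = IN[B1] = {a, b, c}
Applying B0's transfer function to that OUT value gives IN[B0] (row B0 above).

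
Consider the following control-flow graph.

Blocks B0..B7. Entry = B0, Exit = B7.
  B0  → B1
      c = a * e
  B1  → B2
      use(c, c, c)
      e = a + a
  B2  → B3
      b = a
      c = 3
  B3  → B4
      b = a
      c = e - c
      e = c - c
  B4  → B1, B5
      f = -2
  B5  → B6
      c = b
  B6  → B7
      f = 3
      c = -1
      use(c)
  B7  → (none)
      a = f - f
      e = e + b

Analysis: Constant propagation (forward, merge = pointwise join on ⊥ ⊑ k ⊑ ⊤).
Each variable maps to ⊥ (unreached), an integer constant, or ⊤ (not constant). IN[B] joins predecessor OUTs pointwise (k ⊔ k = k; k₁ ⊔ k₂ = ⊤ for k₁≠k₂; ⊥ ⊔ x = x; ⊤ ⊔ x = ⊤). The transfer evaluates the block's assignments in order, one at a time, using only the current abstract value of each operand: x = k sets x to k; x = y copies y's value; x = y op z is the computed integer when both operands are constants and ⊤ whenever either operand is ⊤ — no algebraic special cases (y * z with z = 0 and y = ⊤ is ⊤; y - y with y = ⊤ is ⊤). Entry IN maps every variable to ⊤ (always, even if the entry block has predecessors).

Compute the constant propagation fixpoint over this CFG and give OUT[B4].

Fixpoint table:
  B0: | IN=(all ⊤) | OUT=(all ⊤)
  B1: | IN=(all ⊤) | OUT=(all ⊤)
  B2: | IN=(all ⊤) | OUT={c:3; rest ⊤}
  B3: | IN={c:3; rest ⊤} | OUT=(all ⊤)
  B4: | IN=(all ⊤) | OUT={f:-2; rest ⊤}
  B5: | IN={f:-2; rest ⊤} | OUT={f:-2; rest ⊤}
  B6: | IN={f:-2; rest ⊤} | OUT={c:-1, f:3; rest ⊤}
  B7: | IN={c:-1, f:3; rest ⊤} | OUT={a:0, c:-1, f:3; rest ⊤}

Merge at B4: IN[B4] = OUT[B3] = {a: ⊤, b: ⊤, c: ⊤, d: ⊤, e: ⊤, f: ⊤}
Applying B4's transfer function to that IN value gives OUT[B4] (row B4 above).

Answer: {a: ⊤, b: ⊤, c: ⊤, d: ⊤, e: ⊤, f: -2}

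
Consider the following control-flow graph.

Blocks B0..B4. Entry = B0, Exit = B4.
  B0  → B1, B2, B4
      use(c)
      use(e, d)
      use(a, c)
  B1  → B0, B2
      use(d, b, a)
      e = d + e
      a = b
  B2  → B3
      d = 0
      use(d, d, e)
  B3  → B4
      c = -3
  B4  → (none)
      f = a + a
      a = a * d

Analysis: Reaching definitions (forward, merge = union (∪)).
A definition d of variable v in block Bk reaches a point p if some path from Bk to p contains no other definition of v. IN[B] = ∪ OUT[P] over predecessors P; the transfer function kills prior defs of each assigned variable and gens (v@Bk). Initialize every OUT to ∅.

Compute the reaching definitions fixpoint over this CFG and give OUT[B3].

Per-block solution:
  B0: | IN={a@B1, e@B1} | OUT={a@B1, e@B1}
  B1: | IN={a@B1, e@B1} | OUT={a@B1, e@B1}
  B2: | IN={a@B1, e@B1} | OUT={a@B1, d@B2, e@B1}
  B3: | IN={a@B1, d@B2, e@B1} | OUT={a@B1, c@B3, d@B2, e@B1}
  B4: | IN={a@B1, c@B3, d@B2, e@B1} | OUT={a@B4, c@B3, d@B2, e@B1, f@B4}

Merge at B3: IN[B3] = OUT[B2] = {a@B1, d@B2, e@B1}
Applying B3's transfer function to that IN value gives OUT[B3] (row B3 above).

Answer: {a@B1, c@B3, d@B2, e@B1}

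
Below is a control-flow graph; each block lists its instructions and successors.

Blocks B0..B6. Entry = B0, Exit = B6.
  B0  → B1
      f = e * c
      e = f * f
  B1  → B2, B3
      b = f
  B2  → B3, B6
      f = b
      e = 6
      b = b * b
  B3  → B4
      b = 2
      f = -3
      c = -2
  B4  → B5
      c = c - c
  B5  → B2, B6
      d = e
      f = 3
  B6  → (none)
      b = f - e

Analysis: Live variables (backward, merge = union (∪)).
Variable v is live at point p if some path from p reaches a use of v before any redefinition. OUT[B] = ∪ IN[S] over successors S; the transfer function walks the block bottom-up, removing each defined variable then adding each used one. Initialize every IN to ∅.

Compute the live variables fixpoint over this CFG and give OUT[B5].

Converged values:
  B0:  IN={c, e}  OUT={e, f}
  B1:  IN={e, f}  OUT={b, e}
  B2:  IN={b}  OUT={e, f}
  B3:  IN={e}  OUT={b, c, e}
  B4:  IN={b, c, e}  OUT={b, e}
  B5:  IN={b, e}  OUT={b, e, f}
  B6:  IN={e, f}  OUT={}

Merge at B5: OUT[B5] = IN[B2] ⊔ IN[B6] = {b, e, f}

Answer: {b, e, f}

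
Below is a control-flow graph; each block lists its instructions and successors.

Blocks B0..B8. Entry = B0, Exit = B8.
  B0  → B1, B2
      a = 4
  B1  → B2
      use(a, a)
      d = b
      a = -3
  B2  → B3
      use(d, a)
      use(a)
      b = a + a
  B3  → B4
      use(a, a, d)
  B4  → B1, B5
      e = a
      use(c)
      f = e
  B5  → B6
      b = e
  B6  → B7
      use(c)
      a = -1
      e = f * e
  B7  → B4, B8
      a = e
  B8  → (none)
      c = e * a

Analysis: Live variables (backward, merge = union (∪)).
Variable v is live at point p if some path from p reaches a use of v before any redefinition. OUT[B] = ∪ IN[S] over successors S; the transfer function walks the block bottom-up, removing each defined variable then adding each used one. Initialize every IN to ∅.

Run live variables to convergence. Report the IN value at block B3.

Answer: {a, b, c, d}

Derivation:
Per-block solution:
  B0:   IN={b, c, d}   OUT={a, b, c, d}
  B1:   IN={a, b, c}   OUT={a, c, d}
  B2:   IN={a, c, d}   OUT={a, b, c, d}
  B3:   IN={a, b, c, d}   OUT={a, b, c}
  B4:   IN={a, b, c}   OUT={a, b, c, e, f}
  B5:   IN={c, e, f}   OUT={b, c, e, f}
  B6:   IN={b, c, e, f}   OUT={b, c, e}
  B7:   IN={b, c, e}   OUT={a, b, c, e}
  B8:   IN={a, e}   OUT={}

Merge at B3: OUT[B3] = IN[B4] = {a, b, c}
Applying B3's transfer function to that OUT value gives IN[B3] (row B3 above).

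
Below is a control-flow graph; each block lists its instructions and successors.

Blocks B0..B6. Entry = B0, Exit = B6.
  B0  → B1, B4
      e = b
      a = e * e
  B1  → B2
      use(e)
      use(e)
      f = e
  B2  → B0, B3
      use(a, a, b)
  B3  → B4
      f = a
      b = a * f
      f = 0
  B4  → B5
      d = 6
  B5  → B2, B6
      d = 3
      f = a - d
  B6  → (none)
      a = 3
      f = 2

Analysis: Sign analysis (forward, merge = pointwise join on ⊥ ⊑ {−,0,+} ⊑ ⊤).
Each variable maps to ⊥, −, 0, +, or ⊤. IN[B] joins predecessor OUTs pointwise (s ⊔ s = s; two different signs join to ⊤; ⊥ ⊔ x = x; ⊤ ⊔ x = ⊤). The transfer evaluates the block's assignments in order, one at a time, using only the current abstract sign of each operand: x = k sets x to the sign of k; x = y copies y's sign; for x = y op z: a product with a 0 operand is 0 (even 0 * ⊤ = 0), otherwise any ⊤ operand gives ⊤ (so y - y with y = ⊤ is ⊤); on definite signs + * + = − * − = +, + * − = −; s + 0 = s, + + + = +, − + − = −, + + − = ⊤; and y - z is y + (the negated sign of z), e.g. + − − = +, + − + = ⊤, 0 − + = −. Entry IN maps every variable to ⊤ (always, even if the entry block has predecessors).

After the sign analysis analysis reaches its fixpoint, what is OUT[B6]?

Converged values:
  B0: | IN=(all ⊤) | OUT=(all ⊤)
  B1: | IN=(all ⊤) | OUT=(all ⊤)
  B2: | IN=(all ⊤) | OUT=(all ⊤)
  B3: | IN=(all ⊤) | OUT={f:0; rest ⊤}
  B4: | IN=(all ⊤) | OUT={d:+; rest ⊤}
  B5: | IN={d:+; rest ⊤} | OUT={d:+; rest ⊤}
  B6: | IN={d:+; rest ⊤} | OUT={a:+, d:+, f:+; rest ⊤}

Merge at B6: IN[B6] = OUT[B5] = {a: ⊤, b: ⊤, c: ⊤, d: +, e: ⊤, f: ⊤}
Applying B6's transfer function to that IN value gives OUT[B6] (row B6 above).

Answer: {a: +, b: ⊤, c: ⊤, d: +, e: ⊤, f: +}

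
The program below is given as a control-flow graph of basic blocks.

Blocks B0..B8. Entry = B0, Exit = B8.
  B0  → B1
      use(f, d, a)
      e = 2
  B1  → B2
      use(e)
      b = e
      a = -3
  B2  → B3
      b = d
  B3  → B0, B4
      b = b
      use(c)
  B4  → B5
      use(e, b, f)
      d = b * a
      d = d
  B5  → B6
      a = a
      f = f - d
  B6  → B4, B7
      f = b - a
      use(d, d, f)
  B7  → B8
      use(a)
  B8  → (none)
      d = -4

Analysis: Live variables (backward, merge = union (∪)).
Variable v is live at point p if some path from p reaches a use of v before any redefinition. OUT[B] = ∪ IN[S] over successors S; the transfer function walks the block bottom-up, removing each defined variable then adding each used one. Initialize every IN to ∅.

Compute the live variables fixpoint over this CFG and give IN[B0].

Fixpoint table:
  B0:   IN={a, c, d, f}   OUT={c, d, e, f}
  B1:   IN={c, d, e, f}   OUT={a, c, d, e, f}
  B2:   IN={a, c, d, e, f}   OUT={a, b, c, d, e, f}
  B3:   IN={a, b, c, d, e, f}   OUT={a, b, c, d, e, f}
  B4:   IN={a, b, e, f}   OUT={a, b, d, e, f}
  B5:   IN={a, b, d, e, f}   OUT={a, b, d, e}
  B6:   IN={a, b, d, e}   OUT={a, b, e, f}
  B7:   IN={a}   OUT={}
  B8:   IN={}   OUT={}

Merge at B0: OUT[B0] = IN[B1] = {c, d, e, f}
Applying B0's transfer function to that OUT value gives IN[B0] (row B0 above).

Answer: {a, c, d, f}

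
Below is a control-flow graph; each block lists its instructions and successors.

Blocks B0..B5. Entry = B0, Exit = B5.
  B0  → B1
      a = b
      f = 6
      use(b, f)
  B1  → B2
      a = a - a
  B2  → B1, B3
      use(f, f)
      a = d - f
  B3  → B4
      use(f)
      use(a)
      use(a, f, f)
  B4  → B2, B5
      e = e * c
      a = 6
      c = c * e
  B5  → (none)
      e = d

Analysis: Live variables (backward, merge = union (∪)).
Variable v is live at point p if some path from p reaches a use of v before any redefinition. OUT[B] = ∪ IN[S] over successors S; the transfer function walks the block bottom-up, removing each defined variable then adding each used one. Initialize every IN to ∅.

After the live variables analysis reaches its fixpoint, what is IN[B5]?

Fixpoint table:
  B0:   IN={b, c, d, e}   OUT={a, c, d, e, f}
  B1:   IN={a, c, d, e, f}   OUT={c, d, e, f}
  B2:   IN={c, d, e, f}   OUT={a, c, d, e, f}
  B3:   IN={a, c, d, e, f}   OUT={c, d, e, f}
  B4:   IN={c, d, e, f}   OUT={c, d, e, f}
  B5:   IN={d}   OUT={}

B5 is the boundary node: OUT[B5] = {}
Applying B5's transfer function to that OUT value gives IN[B5] (row B5 above).

Answer: {d}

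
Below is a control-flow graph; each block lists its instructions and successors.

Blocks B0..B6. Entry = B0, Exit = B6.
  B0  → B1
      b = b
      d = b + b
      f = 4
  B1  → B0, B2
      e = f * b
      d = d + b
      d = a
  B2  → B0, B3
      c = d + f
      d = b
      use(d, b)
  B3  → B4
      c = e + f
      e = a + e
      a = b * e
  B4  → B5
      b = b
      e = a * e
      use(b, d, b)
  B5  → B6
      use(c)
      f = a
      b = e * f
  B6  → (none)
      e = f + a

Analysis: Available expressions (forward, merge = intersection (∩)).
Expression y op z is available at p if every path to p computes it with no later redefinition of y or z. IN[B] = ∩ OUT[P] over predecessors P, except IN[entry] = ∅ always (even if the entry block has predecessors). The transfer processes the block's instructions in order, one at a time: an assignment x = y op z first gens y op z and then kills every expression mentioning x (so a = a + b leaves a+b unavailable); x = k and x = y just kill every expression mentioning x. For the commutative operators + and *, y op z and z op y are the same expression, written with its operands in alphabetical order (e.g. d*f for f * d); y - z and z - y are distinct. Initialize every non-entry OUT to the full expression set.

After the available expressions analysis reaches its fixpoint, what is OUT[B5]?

Fixpoint table:
  B0:  IN={}  OUT={b+b}
  B1:  IN={b+b}  OUT={b*f, b+b}
  B2:  IN={b*f, b+b}  OUT={b*f, b+b}
  B3:  IN={b*f, b+b}  OUT={b*e, b*f, b+b}
  B4:  IN={b*e, b*f, b+b}  OUT={}
  B5:  IN={}  OUT={e*f}
  B6:  IN={e*f}  OUT={a+f}

Merge at B5: IN[B5] = OUT[B4] = {}
Applying B5's transfer function to that IN value gives OUT[B5] (row B5 above).

Answer: {e*f}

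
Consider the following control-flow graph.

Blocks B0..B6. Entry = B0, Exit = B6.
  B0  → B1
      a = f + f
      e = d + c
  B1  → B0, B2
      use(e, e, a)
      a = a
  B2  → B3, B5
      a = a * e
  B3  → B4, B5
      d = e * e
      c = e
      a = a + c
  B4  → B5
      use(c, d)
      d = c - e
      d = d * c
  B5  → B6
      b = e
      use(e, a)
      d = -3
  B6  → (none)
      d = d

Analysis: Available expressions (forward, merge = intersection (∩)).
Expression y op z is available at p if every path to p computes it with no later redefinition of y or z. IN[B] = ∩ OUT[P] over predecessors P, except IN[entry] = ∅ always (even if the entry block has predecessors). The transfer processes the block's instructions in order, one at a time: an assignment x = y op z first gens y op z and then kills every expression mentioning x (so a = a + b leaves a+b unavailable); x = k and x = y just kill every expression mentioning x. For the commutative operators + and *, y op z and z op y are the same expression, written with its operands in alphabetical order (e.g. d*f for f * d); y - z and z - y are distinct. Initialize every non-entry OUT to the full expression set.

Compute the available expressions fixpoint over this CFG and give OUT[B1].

Per-block solution:
  B0:  IN={}  OUT={c+d, f+f}
  B1:  IN={c+d, f+f}  OUT={c+d, f+f}
  B2:  IN={c+d, f+f}  OUT={c+d, f+f}
  B3:  IN={c+d, f+f}  OUT={e*e, f+f}
  B4:  IN={e*e, f+f}  OUT={c-e, e*e, f+f}
  B5:  IN={f+f}  OUT={f+f}
  B6:  IN={f+f}  OUT={f+f}

Merge at B1: IN[B1] = OUT[B0] = {c+d, f+f}
Applying B1's transfer function to that IN value gives OUT[B1] (row B1 above).

Answer: {c+d, f+f}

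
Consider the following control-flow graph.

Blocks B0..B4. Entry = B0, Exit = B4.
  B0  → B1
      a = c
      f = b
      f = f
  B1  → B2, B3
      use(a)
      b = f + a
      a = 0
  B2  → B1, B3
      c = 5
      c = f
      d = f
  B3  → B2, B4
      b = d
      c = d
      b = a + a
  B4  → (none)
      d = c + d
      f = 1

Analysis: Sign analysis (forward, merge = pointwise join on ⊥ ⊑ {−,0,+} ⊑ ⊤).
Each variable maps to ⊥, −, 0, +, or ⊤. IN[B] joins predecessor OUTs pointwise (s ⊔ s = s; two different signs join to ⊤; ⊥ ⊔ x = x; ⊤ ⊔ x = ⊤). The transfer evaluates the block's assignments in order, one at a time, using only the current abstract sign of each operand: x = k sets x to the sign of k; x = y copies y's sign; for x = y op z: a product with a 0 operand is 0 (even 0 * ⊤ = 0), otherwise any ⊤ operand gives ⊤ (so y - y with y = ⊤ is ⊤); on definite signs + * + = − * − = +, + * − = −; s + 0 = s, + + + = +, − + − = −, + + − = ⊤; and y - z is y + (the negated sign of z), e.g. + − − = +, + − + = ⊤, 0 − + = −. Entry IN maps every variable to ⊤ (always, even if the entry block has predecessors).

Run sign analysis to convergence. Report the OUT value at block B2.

Per-block solution:
  B0:  IN=(all ⊤)  OUT=(all ⊤)
  B1:  IN=(all ⊤)  OUT={a:0; rest ⊤}
  B2:  IN={a:0; rest ⊤}  OUT={a:0; rest ⊤}
  B3:  IN={a:0; rest ⊤}  OUT={a:0, b:0; rest ⊤}
  B4:  IN={a:0, b:0; rest ⊤}  OUT={a:0, b:0, f:+; rest ⊤}

Merge at B2: IN[B2] = OUT[B1] ⊔ OUT[B3] = {a: 0, b: ⊤, c: ⊤, d: ⊤, e: ⊤, f: ⊤}
Applying B2's transfer function to that IN value gives OUT[B2] (row B2 above).

Answer: {a: 0, b: ⊤, c: ⊤, d: ⊤, e: ⊤, f: ⊤}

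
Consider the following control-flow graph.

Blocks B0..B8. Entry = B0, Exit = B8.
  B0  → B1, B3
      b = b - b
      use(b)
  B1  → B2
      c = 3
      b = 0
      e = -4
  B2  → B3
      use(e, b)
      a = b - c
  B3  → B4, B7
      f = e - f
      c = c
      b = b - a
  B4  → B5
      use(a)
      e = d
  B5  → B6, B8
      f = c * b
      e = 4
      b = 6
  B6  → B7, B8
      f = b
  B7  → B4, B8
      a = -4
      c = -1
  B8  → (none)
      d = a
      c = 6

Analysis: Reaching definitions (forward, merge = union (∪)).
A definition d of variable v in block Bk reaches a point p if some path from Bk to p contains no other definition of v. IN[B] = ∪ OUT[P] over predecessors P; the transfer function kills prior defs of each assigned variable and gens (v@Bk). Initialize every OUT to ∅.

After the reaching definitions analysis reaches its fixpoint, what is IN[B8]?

Converged values:
  B0:  IN={}  OUT={b@B0}
  B1:  IN={b@B0}  OUT={b@B1, c@B1, e@B1}
  B2:  IN={b@B1, c@B1, e@B1}  OUT={a@B2, b@B1, c@B1, e@B1}
  B3:  IN={a@B2, b@B0, b@B1, c@B1, e@B1}  OUT={a@B2, b@B3, c@B3, e@B1, f@B3}
  B4:  IN={a@B2, a@B7, b@B3, b@B5, c@B3, c@B7, e@B1, e@B5, f@B3, f@B6}  OUT={a@B2, a@B7, b@B3, b@B5, c@B3, c@B7, e@B4, f@B3, f@B6}
  B5:  IN={a@B2, a@B7, b@B3, b@B5, c@B3, c@B7, e@B4, f@B3, f@B6}  OUT={a@B2, a@B7, b@B5, c@B3, c@B7, e@B5, f@B5}
  B6:  IN={a@B2, a@B7, b@B5, c@B3, c@B7, e@B5, f@B5}  OUT={a@B2, a@B7, b@B5, c@B3, c@B7, e@B5, f@B6}
  B7:  IN={a@B2, a@B7, b@B3, b@B5, c@B3, c@B7, e@B1, e@B5, f@B3, f@B6}  OUT={a@B7, b@B3, b@B5, c@B7, e@B1, e@B5, f@B3, f@B6}
  B8:  IN={a@B2, a@B7, b@B3, b@B5, c@B3, c@B7, e@B1, e@B5, f@B3, f@B5, f@B6}  OUT={a@B2, a@B7, b@B3, b@B5, c@B8, d@B8, e@B1, e@B5, f@B3, f@B5, f@B6}

Merge at B8: IN[B8] = OUT[B5] ⊔ OUT[B6] ⊔ OUT[B7] = {a@B2, a@B7, b@B3, b@B5, c@B3, c@B7, e@B1, e@B5, f@B3, f@B5, f@B6}

Answer: {a@B2, a@B7, b@B3, b@B5, c@B3, c@B7, e@B1, e@B5, f@B3, f@B5, f@B6}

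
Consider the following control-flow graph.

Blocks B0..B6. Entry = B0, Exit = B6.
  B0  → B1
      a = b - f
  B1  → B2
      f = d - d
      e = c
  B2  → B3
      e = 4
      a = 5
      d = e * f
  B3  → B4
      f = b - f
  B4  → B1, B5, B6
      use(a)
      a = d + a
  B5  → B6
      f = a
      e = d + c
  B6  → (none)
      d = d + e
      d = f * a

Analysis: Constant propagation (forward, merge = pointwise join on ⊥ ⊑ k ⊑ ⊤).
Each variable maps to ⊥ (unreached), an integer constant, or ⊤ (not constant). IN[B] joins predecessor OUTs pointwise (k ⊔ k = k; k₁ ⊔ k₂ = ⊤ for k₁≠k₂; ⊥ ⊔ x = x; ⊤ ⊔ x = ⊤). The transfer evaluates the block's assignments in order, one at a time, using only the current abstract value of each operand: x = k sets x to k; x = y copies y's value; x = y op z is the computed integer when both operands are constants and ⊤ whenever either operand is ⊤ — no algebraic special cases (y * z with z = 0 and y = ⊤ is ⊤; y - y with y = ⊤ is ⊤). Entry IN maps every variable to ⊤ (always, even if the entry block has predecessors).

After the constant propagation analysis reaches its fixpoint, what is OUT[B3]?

Converged values:
  B0:   IN=(all ⊤)   OUT=(all ⊤)
  B1:   IN=(all ⊤)   OUT=(all ⊤)
  B2:   IN=(all ⊤)   OUT={a:5, e:4; rest ⊤}
  B3:   IN={a:5, e:4; rest ⊤}   OUT={a:5, e:4; rest ⊤}
  B4:   IN={a:5, e:4; rest ⊤}   OUT={e:4; rest ⊤}
  B5:   IN={e:4; rest ⊤}   OUT=(all ⊤)
  B6:   IN=(all ⊤)   OUT=(all ⊤)

Merge at B3: IN[B3] = OUT[B2] = {a: 5, b: ⊤, c: ⊤, d: ⊤, e: 4, f: ⊤}
Applying B3's transfer function to that IN value gives OUT[B3] (row B3 above).

Answer: {a: 5, b: ⊤, c: ⊤, d: ⊤, e: 4, f: ⊤}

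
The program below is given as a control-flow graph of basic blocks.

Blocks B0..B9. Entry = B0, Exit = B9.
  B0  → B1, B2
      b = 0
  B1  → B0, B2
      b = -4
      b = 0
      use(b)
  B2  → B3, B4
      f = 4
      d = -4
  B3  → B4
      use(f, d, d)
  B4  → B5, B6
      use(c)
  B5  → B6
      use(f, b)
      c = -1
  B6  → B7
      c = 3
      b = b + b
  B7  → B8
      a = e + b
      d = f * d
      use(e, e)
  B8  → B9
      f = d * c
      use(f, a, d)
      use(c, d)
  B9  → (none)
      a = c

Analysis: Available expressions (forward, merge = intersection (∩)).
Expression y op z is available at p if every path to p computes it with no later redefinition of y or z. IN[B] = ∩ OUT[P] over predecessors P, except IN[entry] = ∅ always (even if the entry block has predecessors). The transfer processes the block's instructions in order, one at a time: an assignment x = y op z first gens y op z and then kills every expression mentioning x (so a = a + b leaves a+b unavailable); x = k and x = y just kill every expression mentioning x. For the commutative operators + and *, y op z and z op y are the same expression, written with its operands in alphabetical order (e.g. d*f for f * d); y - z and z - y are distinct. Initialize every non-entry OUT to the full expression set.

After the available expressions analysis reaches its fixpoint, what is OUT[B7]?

Converged values:
  B0: | IN={} | OUT={}
  B1: | IN={} | OUT={}
  B2: | IN={} | OUT={}
  B3: | IN={} | OUT={}
  B4: | IN={} | OUT={}
  B5: | IN={} | OUT={}
  B6: | IN={} | OUT={}
  B7: | IN={} | OUT={b+e}
  B8: | IN={b+e} | OUT={b+e, c*d}
  B9: | IN={b+e, c*d} | OUT={b+e, c*d}

Merge at B7: IN[B7] = OUT[B6] = {}
Applying B7's transfer function to that IN value gives OUT[B7] (row B7 above).

Answer: {b+e}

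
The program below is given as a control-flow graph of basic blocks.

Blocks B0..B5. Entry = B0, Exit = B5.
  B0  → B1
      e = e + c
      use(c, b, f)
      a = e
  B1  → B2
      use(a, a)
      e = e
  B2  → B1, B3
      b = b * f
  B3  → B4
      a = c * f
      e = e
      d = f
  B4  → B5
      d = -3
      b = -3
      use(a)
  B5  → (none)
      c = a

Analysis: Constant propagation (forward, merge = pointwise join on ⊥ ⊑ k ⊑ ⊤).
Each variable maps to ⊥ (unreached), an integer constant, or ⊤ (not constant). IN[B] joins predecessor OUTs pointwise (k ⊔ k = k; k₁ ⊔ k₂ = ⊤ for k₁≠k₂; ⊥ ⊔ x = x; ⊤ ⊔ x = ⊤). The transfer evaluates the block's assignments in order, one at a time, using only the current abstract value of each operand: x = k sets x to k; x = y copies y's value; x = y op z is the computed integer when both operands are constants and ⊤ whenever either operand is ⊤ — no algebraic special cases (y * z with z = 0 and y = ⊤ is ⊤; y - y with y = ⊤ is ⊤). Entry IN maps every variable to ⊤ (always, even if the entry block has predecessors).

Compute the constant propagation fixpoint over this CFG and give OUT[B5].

Fixpoint table:
  B0: | IN=(all ⊤) | OUT=(all ⊤)
  B1: | IN=(all ⊤) | OUT=(all ⊤)
  B2: | IN=(all ⊤) | OUT=(all ⊤)
  B3: | IN=(all ⊤) | OUT=(all ⊤)
  B4: | IN=(all ⊤) | OUT={b:-3, d:-3; rest ⊤}
  B5: | IN={b:-3, d:-3; rest ⊤} | OUT={b:-3, d:-3; rest ⊤}

Merge at B5: IN[B5] = OUT[B4] = {a: ⊤, b: -3, c: ⊤, d: -3, e: ⊤, f: ⊤}
Applying B5's transfer function to that IN value gives OUT[B5] (row B5 above).

Answer: {a: ⊤, b: -3, c: ⊤, d: -3, e: ⊤, f: ⊤}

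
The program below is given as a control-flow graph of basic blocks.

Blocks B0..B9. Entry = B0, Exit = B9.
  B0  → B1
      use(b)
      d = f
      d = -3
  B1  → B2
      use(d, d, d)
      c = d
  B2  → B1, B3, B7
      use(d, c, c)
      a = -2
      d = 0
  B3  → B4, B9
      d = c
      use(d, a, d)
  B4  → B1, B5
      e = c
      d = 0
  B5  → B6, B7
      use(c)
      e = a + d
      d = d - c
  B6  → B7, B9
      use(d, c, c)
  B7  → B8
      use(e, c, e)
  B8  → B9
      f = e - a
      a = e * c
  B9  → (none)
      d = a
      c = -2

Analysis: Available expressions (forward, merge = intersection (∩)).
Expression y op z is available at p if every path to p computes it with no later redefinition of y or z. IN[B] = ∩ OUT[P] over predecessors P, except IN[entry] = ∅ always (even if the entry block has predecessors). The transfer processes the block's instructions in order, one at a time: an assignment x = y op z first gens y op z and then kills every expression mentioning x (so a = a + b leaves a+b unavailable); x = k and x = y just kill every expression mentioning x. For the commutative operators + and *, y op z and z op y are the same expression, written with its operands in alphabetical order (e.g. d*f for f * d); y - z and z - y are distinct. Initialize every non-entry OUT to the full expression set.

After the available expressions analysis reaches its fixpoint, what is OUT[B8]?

Converged values:
  B0:   IN={}   OUT={}
  B1:   IN={}   OUT={}
  B2:   IN={}   OUT={}
  B3:   IN={}   OUT={}
  B4:   IN={}   OUT={}
  B5:   IN={}   OUT={}
  B6:   IN={}   OUT={}
  B7:   IN={}   OUT={}
  B8:   IN={}   OUT={c*e}
  B9:   IN={}   OUT={}

Merge at B8: IN[B8] = OUT[B7] = {}
Applying B8's transfer function to that IN value gives OUT[B8] (row B8 above).

Answer: {c*e}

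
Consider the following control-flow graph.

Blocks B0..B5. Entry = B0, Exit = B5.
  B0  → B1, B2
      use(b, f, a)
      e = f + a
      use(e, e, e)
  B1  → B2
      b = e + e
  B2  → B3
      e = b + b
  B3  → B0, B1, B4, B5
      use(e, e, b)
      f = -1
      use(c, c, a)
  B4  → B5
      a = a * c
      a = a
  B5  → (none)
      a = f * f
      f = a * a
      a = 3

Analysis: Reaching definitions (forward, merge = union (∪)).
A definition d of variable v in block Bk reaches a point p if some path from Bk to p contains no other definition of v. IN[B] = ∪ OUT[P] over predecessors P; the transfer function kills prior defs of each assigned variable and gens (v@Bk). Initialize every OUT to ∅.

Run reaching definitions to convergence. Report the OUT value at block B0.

Answer: {b@B1, e@B0, f@B3}

Working:
Converged values:
  B0:   IN={b@B1, e@B2, f@B3}   OUT={b@B1, e@B0, f@B3}
  B1:   IN={b@B1, e@B0, e@B2, f@B3}   OUT={b@B1, e@B0, e@B2, f@B3}
  B2:   IN={b@B1, e@B0, e@B2, f@B3}   OUT={b@B1, e@B2, f@B3}
  B3:   IN={b@B1, e@B2, f@B3}   OUT={b@B1, e@B2, f@B3}
  B4:   IN={b@B1, e@B2, f@B3}   OUT={a@B4, b@B1, e@B2, f@B3}
  B5:   IN={a@B4, b@B1, e@B2, f@B3}   OUT={a@B5, b@B1, e@B2, f@B5}

Merge at B0 (entry node, so the boundary value {} is joined with the incoming edge(s)): IN[B0] = {} ⊔ OUT[B3] = {b@B1, e@B2, f@B3}
Applying B0's transfer function to that IN value gives OUT[B0] (row B0 above).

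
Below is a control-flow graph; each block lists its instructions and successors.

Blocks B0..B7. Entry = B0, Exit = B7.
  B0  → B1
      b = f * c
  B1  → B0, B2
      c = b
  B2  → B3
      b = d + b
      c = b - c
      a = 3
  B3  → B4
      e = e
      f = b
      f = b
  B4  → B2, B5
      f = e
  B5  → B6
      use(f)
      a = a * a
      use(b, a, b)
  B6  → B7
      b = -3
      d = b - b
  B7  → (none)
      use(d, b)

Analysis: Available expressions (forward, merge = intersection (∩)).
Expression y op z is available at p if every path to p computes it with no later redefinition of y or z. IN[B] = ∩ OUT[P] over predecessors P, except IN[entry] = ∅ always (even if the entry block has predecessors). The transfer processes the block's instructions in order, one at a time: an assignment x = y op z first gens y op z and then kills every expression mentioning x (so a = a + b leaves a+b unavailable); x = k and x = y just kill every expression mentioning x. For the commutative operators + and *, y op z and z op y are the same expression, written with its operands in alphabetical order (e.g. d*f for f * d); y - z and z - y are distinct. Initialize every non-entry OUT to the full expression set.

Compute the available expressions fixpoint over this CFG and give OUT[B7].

Answer: {b-b}

Derivation:
Per-block solution:
  B0:   IN={}   OUT={c*f}
  B1:   IN={c*f}   OUT={}
  B2:   IN={}   OUT={}
  B3:   IN={}   OUT={}
  B4:   IN={}   OUT={}
  B5:   IN={}   OUT={}
  B6:   IN={}   OUT={b-b}
  B7:   IN={b-b}   OUT={b-b}

Merge at B7: IN[B7] = OUT[B6] = {b-b}
Applying B7's transfer function to that IN value gives OUT[B7] (row B7 above).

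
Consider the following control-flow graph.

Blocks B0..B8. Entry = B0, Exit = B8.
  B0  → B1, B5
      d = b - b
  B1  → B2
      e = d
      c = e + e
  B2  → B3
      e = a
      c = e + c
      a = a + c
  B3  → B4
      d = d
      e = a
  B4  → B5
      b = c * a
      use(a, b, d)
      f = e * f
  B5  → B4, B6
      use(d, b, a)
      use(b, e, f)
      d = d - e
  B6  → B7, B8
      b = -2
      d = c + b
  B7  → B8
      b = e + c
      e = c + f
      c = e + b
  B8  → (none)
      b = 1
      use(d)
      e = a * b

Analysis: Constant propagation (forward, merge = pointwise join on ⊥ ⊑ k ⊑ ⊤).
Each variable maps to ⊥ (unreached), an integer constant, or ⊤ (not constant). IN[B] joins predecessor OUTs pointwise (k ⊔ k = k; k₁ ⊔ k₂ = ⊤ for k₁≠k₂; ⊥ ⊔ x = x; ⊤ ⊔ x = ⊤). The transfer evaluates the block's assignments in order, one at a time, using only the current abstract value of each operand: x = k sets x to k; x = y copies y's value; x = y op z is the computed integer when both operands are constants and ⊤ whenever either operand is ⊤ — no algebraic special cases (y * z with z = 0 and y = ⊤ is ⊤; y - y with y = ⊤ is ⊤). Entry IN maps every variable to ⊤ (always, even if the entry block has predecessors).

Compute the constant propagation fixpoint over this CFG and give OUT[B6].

Per-block solution:
  B0:   IN=(all ⊤)   OUT=(all ⊤)
  B1:   IN=(all ⊤)   OUT=(all ⊤)
  B2:   IN=(all ⊤)   OUT=(all ⊤)
  B3:   IN=(all ⊤)   OUT=(all ⊤)
  B4:   IN=(all ⊤)   OUT=(all ⊤)
  B5:   IN=(all ⊤)   OUT=(all ⊤)
  B6:   IN=(all ⊤)   OUT={b:-2; rest ⊤}
  B7:   IN={b:-2; rest ⊤}   OUT=(all ⊤)
  B8:   IN=(all ⊤)   OUT={b:1; rest ⊤}

Merge at B6: IN[B6] = OUT[B5] = {a: ⊤, b: ⊤, c: ⊤, d: ⊤, e: ⊤, f: ⊤}
Applying B6's transfer function to that IN value gives OUT[B6] (row B6 above).

Answer: {a: ⊤, b: -2, c: ⊤, d: ⊤, e: ⊤, f: ⊤}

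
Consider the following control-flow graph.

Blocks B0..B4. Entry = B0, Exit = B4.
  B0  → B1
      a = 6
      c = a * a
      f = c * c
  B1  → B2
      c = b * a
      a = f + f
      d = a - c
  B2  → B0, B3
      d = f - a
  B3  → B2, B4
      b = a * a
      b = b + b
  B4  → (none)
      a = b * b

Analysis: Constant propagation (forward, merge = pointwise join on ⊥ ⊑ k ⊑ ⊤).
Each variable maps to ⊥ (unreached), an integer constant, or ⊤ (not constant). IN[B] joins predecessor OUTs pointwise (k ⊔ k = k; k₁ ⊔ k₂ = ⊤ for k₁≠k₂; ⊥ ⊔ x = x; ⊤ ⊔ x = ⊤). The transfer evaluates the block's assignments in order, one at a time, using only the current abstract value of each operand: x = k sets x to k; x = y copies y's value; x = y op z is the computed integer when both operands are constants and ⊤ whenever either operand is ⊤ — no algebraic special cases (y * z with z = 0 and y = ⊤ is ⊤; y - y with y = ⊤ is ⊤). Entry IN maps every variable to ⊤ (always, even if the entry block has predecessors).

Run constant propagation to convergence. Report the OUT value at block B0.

Converged values:
  B0:   IN=(all ⊤)   OUT={a:6, c:36, f:1296; rest ⊤}
  B1:   IN={a:6, c:36, f:1296; rest ⊤}   OUT={a:2592, f:1296; rest ⊤}
  B2:   IN={a:2592, f:1296; rest ⊤}   OUT={a:2592, d:-1296, f:1296; rest ⊤}
  B3:   IN={a:2592, d:-1296, f:1296; rest ⊤}   OUT={a:2592, b:13436928, d:-1296, f:1296; rest ⊤}
  B4:   IN={a:2592, b:13436928, d:-1296, f:1296; rest ⊤}   OUT={a:180551034077184, b:13436928, d:-1296, f:1296; rest ⊤}

Merge at B0 (entry node, so the boundary value (all ⊤) is joined with the incoming edge(s)): IN[B0] = (all ⊤) ⊔ OUT[B2] = {a: ⊤, b: ⊤, c: ⊤, d: ⊤, e: ⊤, f: ⊤}
Applying B0's transfer function to that IN value gives OUT[B0] (row B0 above).

Answer: {a: 6, b: ⊤, c: 36, d: ⊤, e: ⊤, f: 1296}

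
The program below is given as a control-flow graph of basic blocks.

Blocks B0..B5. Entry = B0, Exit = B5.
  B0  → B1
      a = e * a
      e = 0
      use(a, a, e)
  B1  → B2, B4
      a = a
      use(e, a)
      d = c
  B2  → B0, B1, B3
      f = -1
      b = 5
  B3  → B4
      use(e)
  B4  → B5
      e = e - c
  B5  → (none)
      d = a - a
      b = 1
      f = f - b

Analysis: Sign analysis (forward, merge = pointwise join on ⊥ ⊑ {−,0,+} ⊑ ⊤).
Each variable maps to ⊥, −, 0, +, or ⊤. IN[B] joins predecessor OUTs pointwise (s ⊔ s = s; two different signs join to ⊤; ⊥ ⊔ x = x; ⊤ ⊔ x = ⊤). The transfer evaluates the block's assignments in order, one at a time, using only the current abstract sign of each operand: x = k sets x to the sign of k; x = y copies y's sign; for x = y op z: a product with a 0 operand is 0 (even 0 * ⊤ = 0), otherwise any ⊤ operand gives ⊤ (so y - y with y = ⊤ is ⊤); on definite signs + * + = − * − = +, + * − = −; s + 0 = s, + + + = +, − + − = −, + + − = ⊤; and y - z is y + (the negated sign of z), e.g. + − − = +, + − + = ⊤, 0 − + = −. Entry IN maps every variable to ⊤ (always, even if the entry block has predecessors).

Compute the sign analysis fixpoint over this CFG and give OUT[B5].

Answer: {a: ⊤, b: +, c: ⊤, d: ⊤, e: ⊤, f: ⊤}

Trace:
Per-block solution:
  B0: | IN=(all ⊤) | OUT={e:0; rest ⊤}
  B1: | IN={e:0; rest ⊤} | OUT={e:0; rest ⊤}
  B2: | IN={e:0; rest ⊤} | OUT={b:+, e:0, f:-; rest ⊤}
  B3: | IN={b:+, e:0, f:-; rest ⊤} | OUT={b:+, e:0, f:-; rest ⊤}
  B4: | IN={e:0; rest ⊤} | OUT=(all ⊤)
  B5: | IN=(all ⊤) | OUT={b:+; rest ⊤}

Merge at B5: IN[B5] = OUT[B4] = {a: ⊤, b: ⊤, c: ⊤, d: ⊤, e: ⊤, f: ⊤}
Applying B5's transfer function to that IN value gives OUT[B5] (row B5 above).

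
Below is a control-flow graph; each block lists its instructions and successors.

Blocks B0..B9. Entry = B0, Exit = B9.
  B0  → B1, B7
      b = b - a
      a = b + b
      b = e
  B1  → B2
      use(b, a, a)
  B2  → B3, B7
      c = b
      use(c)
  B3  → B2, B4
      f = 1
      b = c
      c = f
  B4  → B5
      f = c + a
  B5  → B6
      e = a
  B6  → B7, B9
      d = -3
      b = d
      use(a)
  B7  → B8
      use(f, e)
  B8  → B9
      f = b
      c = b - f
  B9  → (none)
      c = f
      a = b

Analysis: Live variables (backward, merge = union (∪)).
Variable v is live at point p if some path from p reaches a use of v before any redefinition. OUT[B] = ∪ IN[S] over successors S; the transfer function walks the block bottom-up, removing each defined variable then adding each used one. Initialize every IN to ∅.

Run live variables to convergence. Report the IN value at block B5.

Answer: {a, f}

Derivation:
Converged values:
  B0:   IN={a, b, e, f}   OUT={a, b, e, f}
  B1:   IN={a, b, e, f}   OUT={a, b, e, f}
  B2:   IN={a, b, e, f}   OUT={a, b, c, e, f}
  B3:   IN={a, c, e}   OUT={a, b, c, e, f}
  B4:   IN={a, c}   OUT={a, f}
  B5:   IN={a, f}   OUT={a, e, f}
  B6:   IN={a, e, f}   OUT={b, e, f}
  B7:   IN={b, e, f}   OUT={b}
  B8:   IN={b}   OUT={b, f}
  B9:   IN={b, f}   OUT={}

Merge at B5: OUT[B5] = IN[B6] = {a, e, f}
Applying B5's transfer function to that OUT value gives IN[B5] (row B5 above).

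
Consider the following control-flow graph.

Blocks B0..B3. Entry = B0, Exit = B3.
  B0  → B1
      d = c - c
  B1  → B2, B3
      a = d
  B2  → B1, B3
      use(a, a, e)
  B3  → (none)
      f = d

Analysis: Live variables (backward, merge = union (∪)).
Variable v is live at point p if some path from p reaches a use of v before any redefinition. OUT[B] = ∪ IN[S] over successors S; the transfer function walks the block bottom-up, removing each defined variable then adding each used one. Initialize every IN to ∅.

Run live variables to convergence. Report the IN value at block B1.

Answer: {d, e}

Trace:
Per-block solution:
  B0: | IN={c, e} | OUT={d, e}
  B1: | IN={d, e} | OUT={a, d, e}
  B2: | IN={a, d, e} | OUT={d, e}
  B3: | IN={d} | OUT={}

Merge at B1: OUT[B1] = IN[B2] ⊔ IN[B3] = {a, d, e}
Applying B1's transfer function to that OUT value gives IN[B1] (row B1 above).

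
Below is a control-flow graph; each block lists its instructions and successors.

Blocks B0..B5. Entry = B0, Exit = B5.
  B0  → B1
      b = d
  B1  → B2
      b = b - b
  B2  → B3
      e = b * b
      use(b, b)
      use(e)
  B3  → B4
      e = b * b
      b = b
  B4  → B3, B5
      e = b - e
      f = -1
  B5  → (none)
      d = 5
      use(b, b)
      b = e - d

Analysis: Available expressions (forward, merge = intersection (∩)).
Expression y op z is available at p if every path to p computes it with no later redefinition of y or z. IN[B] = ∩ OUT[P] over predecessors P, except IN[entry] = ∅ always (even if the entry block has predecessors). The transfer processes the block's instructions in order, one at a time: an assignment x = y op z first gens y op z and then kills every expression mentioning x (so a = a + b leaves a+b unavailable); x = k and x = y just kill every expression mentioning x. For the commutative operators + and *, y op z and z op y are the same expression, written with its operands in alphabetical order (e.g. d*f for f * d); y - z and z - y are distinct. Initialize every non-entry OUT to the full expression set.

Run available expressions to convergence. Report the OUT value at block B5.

Answer: {e-d}

Working:
Fixpoint table:
  B0:  IN={}  OUT={}
  B1:  IN={}  OUT={}
  B2:  IN={}  OUT={b*b}
  B3:  IN={}  OUT={}
  B4:  IN={}  OUT={}
  B5:  IN={}  OUT={e-d}

Merge at B5: IN[B5] = OUT[B4] = {}
Applying B5's transfer function to that IN value gives OUT[B5] (row B5 above).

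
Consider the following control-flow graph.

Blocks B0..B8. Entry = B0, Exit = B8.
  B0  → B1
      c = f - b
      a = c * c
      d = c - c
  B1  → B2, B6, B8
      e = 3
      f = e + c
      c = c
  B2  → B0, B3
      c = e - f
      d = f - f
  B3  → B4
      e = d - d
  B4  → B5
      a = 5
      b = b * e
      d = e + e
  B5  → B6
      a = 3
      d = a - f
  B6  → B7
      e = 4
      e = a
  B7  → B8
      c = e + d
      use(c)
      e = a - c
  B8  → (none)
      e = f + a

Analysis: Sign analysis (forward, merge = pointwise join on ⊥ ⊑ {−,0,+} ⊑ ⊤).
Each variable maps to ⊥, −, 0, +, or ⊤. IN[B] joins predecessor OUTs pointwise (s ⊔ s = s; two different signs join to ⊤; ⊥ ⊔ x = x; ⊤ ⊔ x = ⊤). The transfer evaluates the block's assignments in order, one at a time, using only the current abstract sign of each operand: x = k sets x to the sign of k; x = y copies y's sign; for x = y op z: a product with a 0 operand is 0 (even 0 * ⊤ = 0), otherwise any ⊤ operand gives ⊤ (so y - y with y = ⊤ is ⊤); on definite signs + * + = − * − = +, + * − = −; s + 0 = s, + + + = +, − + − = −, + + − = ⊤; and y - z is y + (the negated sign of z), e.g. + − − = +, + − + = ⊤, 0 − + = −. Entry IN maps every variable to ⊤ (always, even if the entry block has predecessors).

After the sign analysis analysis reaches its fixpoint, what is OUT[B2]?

Answer: {a: ⊤, b: ⊤, c: ⊤, d: ⊤, e: +, f: ⊤}

Working:
Per-block solution:
  B0:   IN=(all ⊤)   OUT=(all ⊤)
  B1:   IN=(all ⊤)   OUT={e:+; rest ⊤}
  B2:   IN={e:+; rest ⊤}   OUT={e:+; rest ⊤}
  B3:   IN={e:+; rest ⊤}   OUT=(all ⊤)
  B4:   IN=(all ⊤)   OUT={a:+; rest ⊤}
  B5:   IN={a:+; rest ⊤}   OUT={a:+; rest ⊤}
  B6:   IN=(all ⊤)   OUT=(all ⊤)
  B7:   IN=(all ⊤)   OUT=(all ⊤)
  B8:   IN=(all ⊤)   OUT=(all ⊤)

Merge at B2: IN[B2] = OUT[B1] = {a: ⊤, b: ⊤, c: ⊤, d: ⊤, e: +, f: ⊤}
Applying B2's transfer function to that IN value gives OUT[B2] (row B2 above).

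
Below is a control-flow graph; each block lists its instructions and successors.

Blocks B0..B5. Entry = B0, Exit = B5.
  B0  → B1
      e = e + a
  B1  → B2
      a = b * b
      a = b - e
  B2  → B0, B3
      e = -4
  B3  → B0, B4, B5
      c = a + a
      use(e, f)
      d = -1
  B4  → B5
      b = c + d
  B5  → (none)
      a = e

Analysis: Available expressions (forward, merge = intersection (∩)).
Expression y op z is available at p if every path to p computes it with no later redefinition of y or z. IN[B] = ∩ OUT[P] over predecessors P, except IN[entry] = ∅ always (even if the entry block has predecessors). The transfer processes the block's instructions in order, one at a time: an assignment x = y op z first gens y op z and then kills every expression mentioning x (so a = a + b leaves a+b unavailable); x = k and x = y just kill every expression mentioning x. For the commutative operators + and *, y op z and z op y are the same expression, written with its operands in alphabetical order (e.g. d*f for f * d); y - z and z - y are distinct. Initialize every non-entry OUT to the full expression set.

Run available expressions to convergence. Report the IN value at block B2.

Fixpoint table:
  B0:  IN={}  OUT={}
  B1:  IN={}  OUT={b*b, b-e}
  B2:  IN={b*b, b-e}  OUT={b*b}
  B3:  IN={b*b}  OUT={a+a, b*b}
  B4:  IN={a+a, b*b}  OUT={a+a, c+d}
  B5:  IN={a+a}  OUT={}

Merge at B2: IN[B2] = OUT[B1] = {b*b, b-e}

Answer: {b*b, b-e}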